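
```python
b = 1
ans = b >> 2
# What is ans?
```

Trace:
`b = 1` → b = 1
`ans = b >> 2` → ans = 0
So ans = 0

Answer: 0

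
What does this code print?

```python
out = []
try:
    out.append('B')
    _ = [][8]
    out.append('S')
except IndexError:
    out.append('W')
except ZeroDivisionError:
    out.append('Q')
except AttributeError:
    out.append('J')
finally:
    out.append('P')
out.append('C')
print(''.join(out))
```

Execution trace: 'B' (try body) → 'W' (except IndexError) → 'P' (finally) → 'C' (after the try/except). Output: BWPC

Answer: BWPC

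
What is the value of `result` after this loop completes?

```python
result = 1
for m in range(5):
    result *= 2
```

2^5 = 32
`result` takes the values: 1 → 2 → 4 → 8 → 16 → 32

Answer: 32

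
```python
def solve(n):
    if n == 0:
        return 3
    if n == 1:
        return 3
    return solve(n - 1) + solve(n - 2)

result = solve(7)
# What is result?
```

Build up from base cases: solve(0)=3, solve(1)=3, solve(2)=6, solve(3)=9, solve(4)=15, solve(5)=24, solve(6)=39, ..., solve(7)=63

Answer: 63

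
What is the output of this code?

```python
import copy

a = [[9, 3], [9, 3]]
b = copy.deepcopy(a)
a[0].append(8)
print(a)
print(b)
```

Key concept: deep copy is fully independent.
Step by step:
`a = [[9, 3], [9, 3]]` → a = [[9, 3], [9, 3]]
`b = copy.deepcopy(a)` → b = [[9, 3], [9, 3]]
`a[0].append(8)` → a = [[9, 3, 8], [9, 3]]
`print(a)` → prints [[9, 3, 8], [9, 3]]
`print(b)` → prints [[9, 3], [9, 3]]

Answer:
[[9, 3, 8], [9, 3]]
[[9, 3], [9, 3]]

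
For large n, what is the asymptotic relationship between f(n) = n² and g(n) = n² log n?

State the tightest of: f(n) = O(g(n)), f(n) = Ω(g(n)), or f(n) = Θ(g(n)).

n² vs n² log n: f(n) = O(g(n)) but not Ω(g(n)) — n² log n grows strictly faster than n².

Answer: f(n) = O(g(n)) but not Ω(g(n)) — n² log n grows strictly faster than n².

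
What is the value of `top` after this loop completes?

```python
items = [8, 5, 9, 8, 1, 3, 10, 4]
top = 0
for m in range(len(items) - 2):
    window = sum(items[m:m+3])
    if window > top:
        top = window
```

Max sum of 3-element window in [8, 5, 9, 8, 1, 3, 10, 4]
`top` takes the values: 0 → 22

Answer: 22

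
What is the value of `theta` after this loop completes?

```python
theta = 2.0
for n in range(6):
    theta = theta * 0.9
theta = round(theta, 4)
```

Exponential decay: 2.0 * 0.9^6
`theta` takes the values: 2.0 → 1.8 → 1.62 → 1.458 → 1.3122 → 1.18098 → 1.062882 → 1.0629

Answer: 1.0629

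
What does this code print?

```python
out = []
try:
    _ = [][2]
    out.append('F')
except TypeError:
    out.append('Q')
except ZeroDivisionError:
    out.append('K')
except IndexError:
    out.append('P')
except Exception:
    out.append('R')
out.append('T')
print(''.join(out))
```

Execution trace: 'P' (except IndexError) → 'T' (after the try/except). Output: PT

Answer: PT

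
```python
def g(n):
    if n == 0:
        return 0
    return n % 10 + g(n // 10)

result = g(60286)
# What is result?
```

Sum of digits of 60286: 6 + 8 + 2 + 0 + 6 = 22

Answer: 22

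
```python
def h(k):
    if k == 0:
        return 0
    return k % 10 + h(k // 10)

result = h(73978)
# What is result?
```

Sum of digits of 73978: 8 + 7 + 9 + 3 + 7 = 34

Answer: 34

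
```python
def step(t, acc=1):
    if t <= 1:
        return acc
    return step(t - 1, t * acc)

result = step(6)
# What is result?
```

Accumulator trace (n, acc): (6, 1) -> (5, 6) -> (4, 30) -> (3, 120) -> (2, 360) -> (1, 720) -> return 720

Answer: 720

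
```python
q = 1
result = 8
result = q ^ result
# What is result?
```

Trace:
`q = 1` → q = 1
`result = 8` → result = 8
`result = q ^ result` → result = 9
So result = 9

Answer: 9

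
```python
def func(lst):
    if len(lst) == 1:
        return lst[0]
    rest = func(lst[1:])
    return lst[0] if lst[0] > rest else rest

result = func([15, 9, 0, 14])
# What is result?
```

Recursive max over [15, 9, 0, 14] = 15

Answer: 15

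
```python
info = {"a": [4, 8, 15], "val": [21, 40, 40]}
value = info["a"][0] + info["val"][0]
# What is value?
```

Trace:
`info = {"a": [4, 8, 15], "val": [21, 40, 40]}` → info = {'a': [4, 8, 15], 'val': [21, 40, 40]}
`value = info["a"][0] + info["val"][0]` → value = 25
So value = 25

Answer: 25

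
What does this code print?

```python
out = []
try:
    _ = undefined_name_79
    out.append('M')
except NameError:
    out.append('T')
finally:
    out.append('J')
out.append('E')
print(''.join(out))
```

Execution trace: 'T' (except NameError) → 'J' (finally) → 'E' (after the try/except). Output: TJE

Answer: TJE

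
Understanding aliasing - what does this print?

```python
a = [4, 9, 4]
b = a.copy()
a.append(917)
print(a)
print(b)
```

Key concept: list.copy() creates independent copy.
Step by step:
`a = [4, 9, 4]` → a = [4, 9, 4]
`b = a.copy()` → b = [4, 9, 4]
`a.append(917)` → a = [4, 9, 4, 917]
`print(a)` → prints [4, 9, 4, 917]
`print(b)` → prints [4, 9, 4]

Answer:
[4, 9, 4, 917]
[4, 9, 4]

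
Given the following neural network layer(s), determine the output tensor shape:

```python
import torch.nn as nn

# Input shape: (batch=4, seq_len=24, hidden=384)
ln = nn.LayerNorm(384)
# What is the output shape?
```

Input: (4, 24, 384) -> Output: (4, 24, 384)

Answer: (4, 24, 384)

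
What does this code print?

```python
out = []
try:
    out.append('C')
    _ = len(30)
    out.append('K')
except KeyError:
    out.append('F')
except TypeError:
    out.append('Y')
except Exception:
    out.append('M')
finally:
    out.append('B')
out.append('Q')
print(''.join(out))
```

Execution trace: 'C' (try body) → 'Y' (except TypeError) → 'B' (finally) → 'Q' (after the try/except). Output: CYBQ

Answer: CYBQ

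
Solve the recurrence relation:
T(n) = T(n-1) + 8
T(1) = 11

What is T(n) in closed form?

Unrolling: T(n) = T(1) + 8·(n-1) = 11 + 8(n-1) = 8n + 3.

Answer: T(n) = 8n + 3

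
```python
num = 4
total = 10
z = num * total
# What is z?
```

Trace:
`num = 4` → num = 4
`total = 10` → total = 10
`z = num * total` → z = 40
So z = 40

Answer: 40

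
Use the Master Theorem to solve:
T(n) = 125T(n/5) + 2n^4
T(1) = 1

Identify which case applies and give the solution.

a=125, b=5, f(n)=2n^4. log_5(125) = 3. Since c=4 > 3 and the regularity condition holds (125(n/5)^4 = (125/5^4)n^4 with 125/5^4 < 1), Case 3 applies: T(n) = Θ(f(n)) = O(n^4).

Answer: O(n^4) - Case 3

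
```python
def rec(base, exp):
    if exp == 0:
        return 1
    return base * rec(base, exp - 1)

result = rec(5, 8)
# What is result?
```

rec(5, 8) = 5 * 5 * 5 * 5 * 5 * 5 * 5 * 5 = 390625

Answer: 390625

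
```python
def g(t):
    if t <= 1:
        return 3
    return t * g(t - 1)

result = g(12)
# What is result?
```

g(12) = 12 * 11 * 10 * 9 * 8 * 7 * 6 * 5 * 4 * 3 * 2 * 3 = 1437004800

Answer: 1437004800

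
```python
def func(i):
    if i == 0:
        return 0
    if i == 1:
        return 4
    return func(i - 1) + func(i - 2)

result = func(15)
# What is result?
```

Build up from base cases: func(0)=0, func(1)=4, func(2)=4, func(3)=8, func(4)=12, func(5)=20, func(6)=32, ..., func(15)=2440

Answer: 2440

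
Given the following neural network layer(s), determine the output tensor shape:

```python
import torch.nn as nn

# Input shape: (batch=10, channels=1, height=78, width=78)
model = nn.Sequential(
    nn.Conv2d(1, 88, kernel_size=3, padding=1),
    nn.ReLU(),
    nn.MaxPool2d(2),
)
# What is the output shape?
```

Input: (10, 1, 78, 78) -> after Conv2d: (10, 88, 78, 78) -> after ReLU: (10, 88, 78, 78) -> Output: (10, 88, 39, 39)

Answer: (10, 88, 39, 39)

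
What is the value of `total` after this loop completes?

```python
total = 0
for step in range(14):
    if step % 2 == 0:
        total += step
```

Sum of even numbers 0 to 13
`total` takes the values: 0 → 2 → 6 → 12 → 20 → 30 → 42

Answer: 42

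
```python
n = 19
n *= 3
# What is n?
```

Trace:
`n = 19` → n = 19
`n *= 3` → n = 57
So n = 57

Answer: 57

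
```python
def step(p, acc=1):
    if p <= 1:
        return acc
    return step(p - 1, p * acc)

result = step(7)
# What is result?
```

Accumulator trace (n, acc): (7, 1) -> (6, 7) -> (5, 42) -> (4, 210) -> (3, 840) -> (2, 2520) -> (1, 5040) -> return 5040

Answer: 5040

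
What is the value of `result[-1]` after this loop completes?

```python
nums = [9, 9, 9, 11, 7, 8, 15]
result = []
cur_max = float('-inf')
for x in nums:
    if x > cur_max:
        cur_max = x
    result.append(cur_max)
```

Running max ends at 15
`result` takes the values: [] → [9] → [9, 9] → [9, 9, 9] → [9, 9, 9, 11] → [9, 9, 9, 11, 11] → [9, 9, 9, 11, 11, 11] → [9, 9, 9, 11, 11, 11, 15]
So `result[-1]` = 15

Answer: 15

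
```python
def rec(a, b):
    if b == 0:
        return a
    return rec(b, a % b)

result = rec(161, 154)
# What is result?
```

rec(161, 154) -> rec(154, 7) -> rec(7, 0) -> 7

Answer: 7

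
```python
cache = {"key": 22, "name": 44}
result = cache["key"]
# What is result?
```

Trace:
`cache = {"key": 22, "name": 44}` → cache = {'key': 22, 'name': 44}
`result = cache["key"]` → result = 22
So result = 22

Answer: 22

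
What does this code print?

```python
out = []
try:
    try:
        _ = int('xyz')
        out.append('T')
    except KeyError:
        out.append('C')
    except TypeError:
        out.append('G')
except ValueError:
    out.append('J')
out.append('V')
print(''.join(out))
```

Execution trace: 'J' (outer except ValueError) → 'V' (after the try/except). Output: JV

Answer: JV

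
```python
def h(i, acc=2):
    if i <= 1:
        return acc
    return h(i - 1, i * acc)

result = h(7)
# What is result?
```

Accumulator trace (n, acc): (7, 2) -> (6, 14) -> (5, 84) -> (4, 420) -> (3, 1680) -> (2, 5040) -> (1, 10080) -> return 10080

Answer: 10080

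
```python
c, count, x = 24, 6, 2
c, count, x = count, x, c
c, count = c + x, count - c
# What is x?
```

Trace:
`c, count, x = 24, 6, 2` → c = 24; count = 6; x = 2
`c, count, x = count, x, c` → c = 6; count = 2; x = 24
`c, count = c + x, count - c` → c = 30; count = -4
So x = 24

Answer: 24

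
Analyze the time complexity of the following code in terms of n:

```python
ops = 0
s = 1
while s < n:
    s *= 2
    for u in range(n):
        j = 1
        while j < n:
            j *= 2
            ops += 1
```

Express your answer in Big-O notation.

Each loop level contributes: log n × n × log n. Multiplying the contributions gives O(n log² n).

Answer: O(n log² n)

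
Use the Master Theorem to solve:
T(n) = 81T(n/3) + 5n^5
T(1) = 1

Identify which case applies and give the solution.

a=81, b=3, f(n)=5n^5. log_3(81) = 4. Since c=5 > 4 and the regularity condition holds (81(n/3)^5 = (81/3^5)n^5 with 81/3^5 < 1), Case 3 applies: T(n) = Θ(f(n)) = O(n^5).

Answer: O(n^5) - Case 3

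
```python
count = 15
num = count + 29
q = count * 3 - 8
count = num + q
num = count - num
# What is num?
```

Trace:
`count = 15` → count = 15
`num = count + 29` → num = 44
`q = count * 3 - 8` → q = 37
`count = num + q` → count = 81
`num = count - num` → num = 37
So num = 37

Answer: 37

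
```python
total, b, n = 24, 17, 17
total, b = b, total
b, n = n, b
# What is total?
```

Trace:
`total, b, n = 24, 17, 17` → total = 24; b = 17; n = 17
`total, b = b, total` → total = 17; b = 24
`b, n = n, b` → b = 17; n = 24
So total = 17

Answer: 17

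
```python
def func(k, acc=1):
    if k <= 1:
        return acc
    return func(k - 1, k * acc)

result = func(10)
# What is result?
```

Accumulator trace (n, acc): (10, 1) -> (9, 10) -> (8, 90) -> (7, 720) -> (6, 5040) -> (5, 30240) -> (4, 151200) -> (3, 604800) -> (2, 1814400) -> (1, 3628800) -> return 3628800

Answer: 3628800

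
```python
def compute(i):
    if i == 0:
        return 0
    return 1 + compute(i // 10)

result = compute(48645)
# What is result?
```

Count of digits of 48645: 5

Answer: 5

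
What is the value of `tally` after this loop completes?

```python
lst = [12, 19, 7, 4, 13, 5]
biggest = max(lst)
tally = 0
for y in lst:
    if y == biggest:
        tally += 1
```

Count of max value 19 in [12, 19, 7, 4, 13, 5]
`tally` takes the values: 0 → 1

Answer: 1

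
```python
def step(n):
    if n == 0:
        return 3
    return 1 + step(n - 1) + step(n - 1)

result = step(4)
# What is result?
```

step(n) = 1 + 2·step(n-1), step(0)=3. Closed form: (3+1)·2^4 - 1 = 63.

Answer: 63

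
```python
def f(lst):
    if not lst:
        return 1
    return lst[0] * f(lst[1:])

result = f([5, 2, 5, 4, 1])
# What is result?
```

Product over [5, 2, 5, 4, 1] = 5 * 2 * 5 * 4 * 1 = 200

Answer: 200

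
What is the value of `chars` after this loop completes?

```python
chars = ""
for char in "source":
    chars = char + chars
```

Reverse 'source'
`chars` takes the values: "" → "s" → "os" → "uos" → "ruos" → "cruos" → "ecruos"

Answer: "ecruos"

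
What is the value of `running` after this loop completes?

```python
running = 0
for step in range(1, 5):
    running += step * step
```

Sum of squares 1² to 4² = 30
`running` takes the values: 0 → 1 → 5 → 14 → 30

Answer: 30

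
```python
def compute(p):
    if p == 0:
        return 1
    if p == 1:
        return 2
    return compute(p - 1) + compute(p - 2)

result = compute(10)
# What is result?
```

Build up from base cases: compute(0)=1, compute(1)=2, compute(2)=3, compute(3)=5, compute(4)=8, compute(5)=13, compute(6)=21, ..., compute(10)=144

Answer: 144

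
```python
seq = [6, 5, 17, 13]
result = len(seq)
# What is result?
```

Trace:
`seq = [6, 5, 17, 13]` → seq = [6, 5, 17, 13]
`result = len(seq)` → result = 4
So result = 4

Answer: 4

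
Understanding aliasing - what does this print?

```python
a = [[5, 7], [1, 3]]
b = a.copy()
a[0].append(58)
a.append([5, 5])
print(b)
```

Key concept: shallow copy with nested lists.
Step by step:
`a = [[5, 7], [1, 3]]` → a = [[5, 7], [1, 3]]
`b = a.copy()` → b = [[5, 7], [1, 3]]
`a[0].append(58)` → a = [[5, 7, 58], [1, 3]]; b = [[5, 7, 58], [1, 3]]
`a.append([5, 5])` → a = [[5, 7, 58], [1, 3], [5, 5]]
`print(b)` → prints [[5, 7, 58], [1, 3]]

Answer: [[5, 7, 58], [1, 3]]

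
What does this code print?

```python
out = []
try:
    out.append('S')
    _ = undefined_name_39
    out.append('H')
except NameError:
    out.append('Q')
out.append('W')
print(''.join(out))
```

Execution trace: 'S' (try body) → 'Q' (except NameError) → 'W' (after the try/except). Output: SQW

Answer: SQW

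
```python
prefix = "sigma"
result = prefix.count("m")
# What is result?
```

Trace:
`prefix = "sigma"` → prefix = 'sigma'
`result = prefix.count("m")` → result = 1
So result = 1

Answer: 1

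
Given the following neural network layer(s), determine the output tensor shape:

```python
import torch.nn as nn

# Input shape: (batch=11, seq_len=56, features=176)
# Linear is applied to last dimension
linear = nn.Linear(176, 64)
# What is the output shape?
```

Input: (11, 56, 176) -> Output: (11, 56, 64)

Answer: (11, 56, 64)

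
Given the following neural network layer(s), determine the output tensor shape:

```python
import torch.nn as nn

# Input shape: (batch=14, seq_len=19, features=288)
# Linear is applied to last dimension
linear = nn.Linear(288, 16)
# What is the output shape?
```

Input: (14, 19, 288) -> Output: (14, 19, 16)

Answer: (14, 19, 16)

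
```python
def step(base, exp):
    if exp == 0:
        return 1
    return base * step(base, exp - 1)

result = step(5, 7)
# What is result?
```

step(5, 7) = 5 * 5 * 5 * 5 * 5 * 5 * 5 = 78125

Answer: 78125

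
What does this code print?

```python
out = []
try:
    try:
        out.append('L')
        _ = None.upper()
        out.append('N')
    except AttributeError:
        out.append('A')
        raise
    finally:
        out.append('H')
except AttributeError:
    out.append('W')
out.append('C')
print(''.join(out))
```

Execution trace: 'L' (inner try body) → 'A' (inner except AttributeError) → 'H' (inner finally) → 'W' (outer except AttributeError) → 'C' (after the try/except). Output: LAHWC

Answer: LAHWC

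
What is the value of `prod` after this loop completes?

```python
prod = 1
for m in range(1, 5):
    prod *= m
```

4! = 24
`prod` takes the values: 1 → 2 → 6 → 24

Answer: 24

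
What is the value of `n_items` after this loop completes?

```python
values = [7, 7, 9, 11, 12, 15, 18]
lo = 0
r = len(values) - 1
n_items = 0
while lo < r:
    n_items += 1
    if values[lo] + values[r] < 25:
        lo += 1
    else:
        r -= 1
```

Steps to find pair summing to 25
`n_items` takes the values: 0 → 1 → 2 → 3 → 4 → 5 → 6

Answer: 6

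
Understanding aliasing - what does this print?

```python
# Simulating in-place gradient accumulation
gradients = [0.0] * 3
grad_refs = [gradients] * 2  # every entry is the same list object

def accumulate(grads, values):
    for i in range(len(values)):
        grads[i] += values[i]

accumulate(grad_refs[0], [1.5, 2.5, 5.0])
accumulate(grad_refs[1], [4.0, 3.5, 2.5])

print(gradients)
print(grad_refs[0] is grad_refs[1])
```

Key concept: gradient accumulation aliasing.
Step by step:
`gradients = [0.0] * 3` → gradients = [0.0, 0.0, 0.0]
`grad_refs = [gradients] * 2` → grad_refs = [[0.0, 0.0, 0.0], [0.0, 0.0, 0.0]]
`accumulate(grad_refs[0], [1.5, 2.5, 5.0])` → gradients = [1.5, 2.5, 5.0]; grad_refs = [[1.5, 2.5, 5.0], [1.5, 2.5, 5.0]]
`accumulate(grad_refs[1], [4.0, 3.5, 2.5])` → gradients = [5.5, 6.0, 7.5]; grad_refs = [[5.5, 6.0, 7.5], [5.5, 6.0, 7.5]]
`print(gradients)` → prints [5.5, 6.0, 7.5]
`print(grad_refs[0] is grad_refs[1])` → prints True

Answer:
[5.5, 6.0, 7.5]
True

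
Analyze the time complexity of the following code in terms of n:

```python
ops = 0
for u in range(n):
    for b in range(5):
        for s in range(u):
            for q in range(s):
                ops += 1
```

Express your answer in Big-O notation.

Each loop level contributes: n × 1 × n × n. Multiplying the contributions gives O(n^3).

Answer: O(n^3)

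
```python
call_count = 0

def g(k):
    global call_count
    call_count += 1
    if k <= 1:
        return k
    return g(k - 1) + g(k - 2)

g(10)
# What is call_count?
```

Calls(k) = 1 + Calls(k-1) + Calls(k-2); Calls(0)=Calls(1)=1. For k=10 this gives 177.

Answer: 177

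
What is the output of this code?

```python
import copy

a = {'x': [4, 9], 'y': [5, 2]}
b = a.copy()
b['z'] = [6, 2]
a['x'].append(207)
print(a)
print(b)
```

Key concept: shallow copy of dict with mutable values.
Step by step:
`a = {'x': [4, 9], 'y': [5, 2]}` → a = {'x': [4, 9], 'y': [5, 2]}
`b = a.copy()` → b = {'x': [4, 9], 'y': [5, 2]}
`b['z'] = [6, 2]` → b = {'x': [4, 9], 'y': [5, 2], 'z': [6, 2]}
`a['x'].append(207)` → a = {'x': [4, 9, 207], 'y': [5, 2]}; b = {'x': [4, 9, 207], 'y': [5, 2], 'z': [6, 2]}
`print(a)` → prints {'x': [4, 9, 207], 'y': [5, 2]}
`print(b)` → prints {'x': [4, 9, 207], 'y': [5, 2], 'z': [6, 2]}

Answer:
{'x': [4, 9, 207], 'y': [5, 2]}
{'x': [4, 9, 207], 'y': [5, 2], 'z': [6, 2]}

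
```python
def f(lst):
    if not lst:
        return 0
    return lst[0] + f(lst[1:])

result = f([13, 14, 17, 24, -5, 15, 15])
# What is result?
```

13 + 14 + 17 + 24 + (-5) + 15 + 15 + 0 = 93

Answer: 93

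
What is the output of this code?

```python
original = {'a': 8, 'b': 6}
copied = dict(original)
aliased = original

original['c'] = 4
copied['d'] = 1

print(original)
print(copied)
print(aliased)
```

Key concept: dict() creates copy, assignment creates alias.
Step by step:
`original = {'a': 8, 'b': 6}` → original = {'a': 8, 'b': 6}
`copied = dict(original)` → copied = {'a': 8, 'b': 6}
`aliased = original` → aliased = {'a': 8, 'b': 6} (same object as original)
`original['c'] = 4` → original = {'a': 8, 'b': 6, 'c': 4} (same object as aliased); aliased = {'a': 8, 'b': 6, 'c': 4} (same object as original)
`copied['d'] = 1` → copied = {'a': 8, 'b': 6, 'd': 1}
`print(original)` → prints {'a': 8, 'b': 6, 'c': 4}
`print(copied)` → prints {'a': 8, 'b': 6, 'd': 1}
`print(aliased)` → prints {'a': 8, 'b': 6, 'c': 4}

Answer:
{'a': 8, 'b': 6, 'c': 4}
{'a': 8, 'b': 6, 'd': 1}
{'a': 8, 'b': 6, 'c': 4}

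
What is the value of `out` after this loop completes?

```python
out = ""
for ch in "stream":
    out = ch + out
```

Reverse 'stream'
`out` takes the values: "" → "s" → "ts" → "rts" → "erts" → "aerts" → "maerts"

Answer: "maerts"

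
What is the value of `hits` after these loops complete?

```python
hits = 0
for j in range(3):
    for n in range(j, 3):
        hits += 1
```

Upper triangle: 3 + 2 + ... + 1
`hits` takes the values: 0 → 1 → 2 → 3 → 4 → 5 → 6

Answer: 6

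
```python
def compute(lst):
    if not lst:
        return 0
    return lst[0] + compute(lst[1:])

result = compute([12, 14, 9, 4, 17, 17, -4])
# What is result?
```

12 + 14 + 9 + 4 + 17 + 17 + (-4) + 0 = 69

Answer: 69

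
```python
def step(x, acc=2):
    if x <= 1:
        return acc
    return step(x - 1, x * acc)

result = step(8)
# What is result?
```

Accumulator trace (n, acc): (8, 2) -> (7, 16) -> (6, 112) -> (5, 672) -> (4, 3360) -> (3, 13440) -> (2, 40320) -> (1, 80640) -> return 80640

Answer: 80640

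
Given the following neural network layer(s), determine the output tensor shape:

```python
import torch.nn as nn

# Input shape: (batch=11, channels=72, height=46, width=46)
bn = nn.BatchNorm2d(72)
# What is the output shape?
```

Input: (11, 72, 46, 46) -> Output: (11, 72, 46, 46)

Answer: (11, 72, 46, 46)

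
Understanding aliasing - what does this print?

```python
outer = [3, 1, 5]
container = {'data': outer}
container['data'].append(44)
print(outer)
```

Key concept: dict holds reference to list.
Step by step:
`outer = [3, 1, 5]` → outer = [3, 1, 5]
`container = {'data': outer}` → container = {'data': [3, 1, 5]}
`container['data'].append(44)` → outer = [3, 1, 5, 44]; container = {'data': [3, 1, 5, 44]}
`print(outer)` → prints [3, 1, 5, 44]

Answer: [3, 1, 5, 44]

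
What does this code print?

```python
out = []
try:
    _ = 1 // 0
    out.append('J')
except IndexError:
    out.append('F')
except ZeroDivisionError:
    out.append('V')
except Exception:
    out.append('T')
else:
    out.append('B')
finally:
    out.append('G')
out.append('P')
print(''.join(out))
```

Execution trace: 'V' (except ZeroDivisionError) → 'G' (finally) → 'P' (after the try/except). Output: VGP

Answer: VGP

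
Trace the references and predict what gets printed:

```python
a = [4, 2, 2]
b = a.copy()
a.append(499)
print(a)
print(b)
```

Key concept: list.copy() creates independent copy.
Step by step:
`a = [4, 2, 2]` → a = [4, 2, 2]
`b = a.copy()` → b = [4, 2, 2]
`a.append(499)` → a = [4, 2, 2, 499]
`print(a)` → prints [4, 2, 2, 499]
`print(b)` → prints [4, 2, 2]

Answer:
[4, 2, 2, 499]
[4, 2, 2]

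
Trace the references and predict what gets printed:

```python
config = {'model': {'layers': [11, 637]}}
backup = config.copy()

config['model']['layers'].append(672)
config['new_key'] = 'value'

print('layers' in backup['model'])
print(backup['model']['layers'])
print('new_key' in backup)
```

Key concept: shallow copy gotcha with nested dict.
Step by step:
`config = {'model': {'layers': [11, 637]}}` → config = {'model': {'layers': [11, 637]}}
`backup = config.copy()` → backup = {'model': {'layers': [11, 637]}}
`config['model']['layers'].append(672)` → config = {'model': {'layers': [11, 637, 672]}}; backup = {'model': {'layers': [11, 637, 672]}}
`config['new_key'] = 'value'` → config = {'model': {'layers': [11, 637, 672]}, 'new_key': 'value'}
`print('layers' in backup['model'])` → prints True
`print(backup['model']['layers'])` → prints [11, 637, 672]
`print('new_key' in backup)` → prints False

Answer:
True
[11, 637, 672]
False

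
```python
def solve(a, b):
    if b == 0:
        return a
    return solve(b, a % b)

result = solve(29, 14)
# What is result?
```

solve(29, 14) -> solve(14, 1) -> solve(1, 0) -> 1

Answer: 1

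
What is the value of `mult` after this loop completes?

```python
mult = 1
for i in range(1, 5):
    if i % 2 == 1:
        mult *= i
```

Product of odd numbers 1 to 4
`mult` takes the values: 1 → 3

Answer: 3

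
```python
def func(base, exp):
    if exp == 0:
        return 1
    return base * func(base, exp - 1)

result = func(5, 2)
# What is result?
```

func(5, 2) = 5 * 5 = 25

Answer: 25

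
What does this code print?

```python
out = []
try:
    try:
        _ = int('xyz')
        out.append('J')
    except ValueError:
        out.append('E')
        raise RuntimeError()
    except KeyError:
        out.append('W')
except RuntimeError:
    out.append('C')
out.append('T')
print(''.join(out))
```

Execution trace: 'E' (inner except ValueError) → 'C' (outer except RuntimeError) → 'T' (after the try/except). Output: ECT

Answer: ECT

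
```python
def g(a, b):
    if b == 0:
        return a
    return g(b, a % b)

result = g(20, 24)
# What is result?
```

g(20, 24) -> g(24, 20) -> g(20, 4) -> g(4, 0) -> 4

Answer: 4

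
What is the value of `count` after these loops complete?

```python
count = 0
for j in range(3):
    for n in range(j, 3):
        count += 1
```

Upper triangle: 3 + 2 + ... + 1
`count` takes the values: 0 → 1 → 2 → 3 → 4 → 5 → 6

Answer: 6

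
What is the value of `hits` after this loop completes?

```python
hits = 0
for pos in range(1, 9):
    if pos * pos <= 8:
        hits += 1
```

Count numbers where pos² ≤ 8
`hits` takes the values: 0 → 1 → 2

Answer: 2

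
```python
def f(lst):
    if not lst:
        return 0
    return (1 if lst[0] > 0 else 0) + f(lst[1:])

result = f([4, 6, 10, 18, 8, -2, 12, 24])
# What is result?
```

Count of positive elements in [4, 6, 10, 18, 8, -2, 12, 24] = 7

Answer: 7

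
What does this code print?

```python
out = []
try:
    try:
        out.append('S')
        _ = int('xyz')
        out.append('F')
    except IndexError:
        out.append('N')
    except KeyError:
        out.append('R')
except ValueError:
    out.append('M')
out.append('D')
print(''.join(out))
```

Execution trace: 'S' (try body) → 'M' (outer except ValueError) → 'D' (after the try/except). Output: SMD

Answer: SMD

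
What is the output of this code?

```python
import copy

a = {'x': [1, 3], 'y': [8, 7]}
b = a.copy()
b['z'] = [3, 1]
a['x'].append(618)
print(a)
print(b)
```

Key concept: shallow copy of dict with mutable values.
Step by step:
`a = {'x': [1, 3], 'y': [8, 7]}` → a = {'x': [1, 3], 'y': [8, 7]}
`b = a.copy()` → b = {'x': [1, 3], 'y': [8, 7]}
`b['z'] = [3, 1]` → b = {'x': [1, 3], 'y': [8, 7], 'z': [3, 1]}
`a['x'].append(618)` → a = {'x': [1, 3, 618], 'y': [8, 7]}; b = {'x': [1, 3, 618], 'y': [8, 7], 'z': [3, 1]}
`print(a)` → prints {'x': [1, 3, 618], 'y': [8, 7]}
`print(b)` → prints {'x': [1, 3, 618], 'y': [8, 7], 'z': [3, 1]}

Answer:
{'x': [1, 3, 618], 'y': [8, 7]}
{'x': [1, 3, 618], 'y': [8, 7], 'z': [3, 1]}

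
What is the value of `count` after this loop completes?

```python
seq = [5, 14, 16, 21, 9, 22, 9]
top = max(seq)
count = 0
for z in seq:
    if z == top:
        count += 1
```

Count of max value 22 in [5, 14, 16, 21, 9, 22, 9]
`count` takes the values: 0 → 1

Answer: 1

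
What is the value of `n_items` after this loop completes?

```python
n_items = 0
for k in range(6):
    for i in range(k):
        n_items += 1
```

Triangle number: 0+1+2+...+5
`n_items` takes the values: 0 → 1 → 2 → 3 → 4 → 5 → 6 → 7 → 8 → 9 → 10 → 11 → 12 → 13 → 14 → 15

Answer: 15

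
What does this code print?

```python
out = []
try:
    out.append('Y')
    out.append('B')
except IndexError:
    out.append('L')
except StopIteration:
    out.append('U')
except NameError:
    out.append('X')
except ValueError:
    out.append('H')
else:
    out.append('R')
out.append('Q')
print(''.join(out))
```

Execution trace: 'Y' (try body) → 'B' (try body, no exception) → 'R' (else) → 'Q' (after the try/except). Output: YBRQ

Answer: YBRQ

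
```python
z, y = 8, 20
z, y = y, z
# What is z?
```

Trace:
`z, y = 8, 20` → z = 8; y = 20
`z, y = y, z` → z = 20; y = 8
So z = 20

Answer: 20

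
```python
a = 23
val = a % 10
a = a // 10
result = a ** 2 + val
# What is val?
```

Trace:
`a = 23` → a = 23
`val = a % 10` → val = 3
`a = a // 10` → a = 2
`result = a ** 2 + val` → result = 7
So val = 3

Answer: 3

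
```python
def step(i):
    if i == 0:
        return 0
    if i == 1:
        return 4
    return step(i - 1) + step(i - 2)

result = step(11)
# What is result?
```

Build up from base cases: step(0)=0, step(1)=4, step(2)=4, step(3)=8, step(4)=12, step(5)=20, step(6)=32, ..., step(11)=356

Answer: 356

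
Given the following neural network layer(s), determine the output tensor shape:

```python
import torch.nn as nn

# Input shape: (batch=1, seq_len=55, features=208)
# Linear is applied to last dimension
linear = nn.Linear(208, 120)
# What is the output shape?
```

Input: (1, 55, 208) -> Output: (1, 55, 120)

Answer: (1, 55, 120)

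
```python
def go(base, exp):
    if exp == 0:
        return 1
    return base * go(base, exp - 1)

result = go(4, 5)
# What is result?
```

go(4, 5) = 4 * 4 * 4 * 4 * 4 = 1024

Answer: 1024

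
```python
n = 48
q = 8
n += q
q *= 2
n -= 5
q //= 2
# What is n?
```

Trace:
`n = 48` → n = 48
`q = 8` → q = 8
`n += q` → n = 56
`q *= 2` → q = 16
`n -= 5` → n = 51
`q //= 2` → q = 8
So n = 51

Answer: 51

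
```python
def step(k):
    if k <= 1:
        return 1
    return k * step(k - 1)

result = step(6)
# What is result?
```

step(6) = 6 * 5 * 4 * 3 * 2 * 1 = 720

Answer: 720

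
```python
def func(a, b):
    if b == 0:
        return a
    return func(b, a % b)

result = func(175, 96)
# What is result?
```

func(175, 96) -> func(96, 79) -> func(79, 17) -> func(17, 11) -> func(11, 6) -> func(6, 5) -> func(5, 1) -> func(1, 0) -> 1

Answer: 1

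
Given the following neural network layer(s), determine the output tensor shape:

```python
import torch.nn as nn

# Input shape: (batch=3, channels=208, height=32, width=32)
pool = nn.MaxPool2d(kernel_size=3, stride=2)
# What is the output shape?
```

Input: (3, 208, 32, 32) -> Output: (3, 208, 15, 15)

Answer: (3, 208, 15, 15)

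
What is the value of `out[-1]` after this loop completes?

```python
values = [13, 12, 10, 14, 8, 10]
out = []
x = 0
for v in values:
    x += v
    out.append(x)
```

Cumulative sum ends at 67
`out` takes the values: [] → [13] → [13, 25] → [13, 25, 35] → [13, 25, 35, 49] → [13, 25, 35, 49, 57] → [13, 25, 35, 49, 57, 67]
So `out[-1]` = 67

Answer: 67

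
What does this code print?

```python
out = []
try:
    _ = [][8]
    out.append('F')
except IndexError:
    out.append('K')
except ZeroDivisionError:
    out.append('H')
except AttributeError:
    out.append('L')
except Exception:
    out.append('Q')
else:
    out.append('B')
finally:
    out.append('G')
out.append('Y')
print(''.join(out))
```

Execution trace: 'K' (except IndexError) → 'G' (finally) → 'Y' (after the try/except). Output: KGY

Answer: KGY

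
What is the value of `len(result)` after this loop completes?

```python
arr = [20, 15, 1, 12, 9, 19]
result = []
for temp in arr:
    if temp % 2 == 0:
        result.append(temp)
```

Count even numbers in [20, 15, 1, 12, 9, 19]
`result` takes the values: [] → [20] → [20, 12]
So `len(result)` = 2

Answer: 2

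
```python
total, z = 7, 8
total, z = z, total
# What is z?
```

Trace:
`total, z = 7, 8` → total = 7; z = 8
`total, z = z, total` → total = 8; z = 7
So z = 7

Answer: 7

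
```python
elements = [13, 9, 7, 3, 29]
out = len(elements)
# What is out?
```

Trace:
`elements = [13, 9, 7, 3, 29]` → elements = [13, 9, 7, 3, 29]
`out = len(elements)` → out = 5
So out = 5

Answer: 5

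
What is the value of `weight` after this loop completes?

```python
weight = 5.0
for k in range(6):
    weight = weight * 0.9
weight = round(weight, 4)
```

Exponential decay: 5.0 * 0.9^6
`weight` takes the values: 5.0 → 4.5 → 4.05 → 3.645 → 3.2805 → 2.95245 → 2.657205 → 2.6572

Answer: 2.6572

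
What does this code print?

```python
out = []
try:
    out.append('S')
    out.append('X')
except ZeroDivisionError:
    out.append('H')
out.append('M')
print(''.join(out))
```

Execution trace: 'S' (try body) → 'X' (try body, no exception) → 'M' (after the try/except). Output: SXM

Answer: SXM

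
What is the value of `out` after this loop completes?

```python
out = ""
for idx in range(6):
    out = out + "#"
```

Repeat '#' 6 times
`out` takes the values: "" → "#" → "##" → "###" → "####" → "#####" → "######"

Answer: "######"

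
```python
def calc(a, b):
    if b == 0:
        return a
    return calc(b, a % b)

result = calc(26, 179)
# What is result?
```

calc(26, 179) -> calc(179, 26) -> calc(26, 23) -> calc(23, 3) -> calc(3, 2) -> calc(2, 1) -> calc(1, 0) -> 1

Answer: 1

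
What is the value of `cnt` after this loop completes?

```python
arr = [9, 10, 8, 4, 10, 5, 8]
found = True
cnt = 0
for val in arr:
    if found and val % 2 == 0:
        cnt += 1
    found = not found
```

Count even values at even positions
`cnt` takes the values: 0 → 1 → 2 → 3

Answer: 3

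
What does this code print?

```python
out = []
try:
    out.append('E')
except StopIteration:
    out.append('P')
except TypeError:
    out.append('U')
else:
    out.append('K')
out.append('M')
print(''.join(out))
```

Execution trace: 'E' (try body, no exception) → 'K' (else) → 'M' (after the try/except). Output: EKM

Answer: EKM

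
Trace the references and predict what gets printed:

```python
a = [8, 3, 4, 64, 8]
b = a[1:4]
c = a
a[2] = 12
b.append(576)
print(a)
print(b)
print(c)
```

Key concept: slice vs alias.
Step by step:
`a = [8, 3, 4, 64, 8]` → a = [8, 3, 4, 64, 8]
`b = a[1:4]` → b = [3, 4, 64]
`c = a` → c = [8, 3, 4, 64, 8] (same object as a)
`a[2] = 12` → a = [8, 3, 12, 64, 8] (same object as c); c = [8, 3, 12, 64, 8] (same object as a)
`b.append(576)` → b = [3, 4, 64, 576]
`print(a)` → prints [8, 3, 12, 64, 8]
`print(b)` → prints [3, 4, 64, 576]
`print(c)` → prints [8, 3, 12, 64, 8]

Answer:
[8, 3, 12, 64, 8]
[3, 4, 64, 576]
[8, 3, 12, 64, 8]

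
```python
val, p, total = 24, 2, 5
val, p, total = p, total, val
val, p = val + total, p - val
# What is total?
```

Trace:
`val, p, total = 24, 2, 5` → val = 24; p = 2; total = 5
`val, p, total = p, total, val` → val = 2; p = 5; total = 24
`val, p = val + total, p - val` → val = 26; p = 3
So total = 24

Answer: 24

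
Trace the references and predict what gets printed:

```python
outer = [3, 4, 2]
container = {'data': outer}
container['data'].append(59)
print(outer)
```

Key concept: dict holds reference to list.
Step by step:
`outer = [3, 4, 2]` → outer = [3, 4, 2]
`container = {'data': outer}` → container = {'data': [3, 4, 2]}
`container['data'].append(59)` → outer = [3, 4, 2, 59]; container = {'data': [3, 4, 2, 59]}
`print(outer)` → prints [3, 4, 2, 59]

Answer: [3, 4, 2, 59]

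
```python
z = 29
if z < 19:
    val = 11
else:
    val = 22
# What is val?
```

Trace:
`z = 29` → z = 29
`if z < 19: ...` → z < 19 is False, take else branch → val = 22
So val = 22

Answer: 22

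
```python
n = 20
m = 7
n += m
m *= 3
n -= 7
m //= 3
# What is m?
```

Trace:
`n = 20` → n = 20
`m = 7` → m = 7
`n += m` → n = 27
`m *= 3` → m = 21
`n -= 7` → n = 20
`m //= 3` → m = 7
So m = 7

Answer: 7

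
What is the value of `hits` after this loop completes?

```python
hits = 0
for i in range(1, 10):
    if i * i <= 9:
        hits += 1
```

Count numbers where i² ≤ 9
`hits` takes the values: 0 → 1 → 2 → 3

Answer: 3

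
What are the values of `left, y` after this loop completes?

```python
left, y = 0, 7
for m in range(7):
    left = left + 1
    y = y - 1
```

left goes 0→7, y goes 7→0
`left, y` takes the values: (0, 7) → (1, 7) → (1, 6) → (2, 6) → (2, 5) → (3, 5) → (3, 4) → (4, 4) → (4, 3) → (5, 3) → (5, 2) → (6, 2) → (6, 1) → (7, 1) → (7, 0)

Answer: 7, 0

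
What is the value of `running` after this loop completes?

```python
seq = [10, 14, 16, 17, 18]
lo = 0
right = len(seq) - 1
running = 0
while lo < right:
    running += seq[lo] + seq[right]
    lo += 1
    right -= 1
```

Sum of pairs from ends
`running` takes the values: 0 → 28 → 59

Answer: 59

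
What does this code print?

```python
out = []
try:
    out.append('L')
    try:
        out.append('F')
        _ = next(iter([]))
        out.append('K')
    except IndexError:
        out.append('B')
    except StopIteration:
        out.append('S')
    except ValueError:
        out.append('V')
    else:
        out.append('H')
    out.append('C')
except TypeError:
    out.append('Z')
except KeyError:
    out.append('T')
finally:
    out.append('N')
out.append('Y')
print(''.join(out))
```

Execution trace: 'L' (try body) → 'F' (inner try body) → 'S' (inner except StopIteration) → 'C' (try body, no exception) → 'N' (finally) → 'Y' (after the try/except). Output: LFSCNY

Answer: LFSCNY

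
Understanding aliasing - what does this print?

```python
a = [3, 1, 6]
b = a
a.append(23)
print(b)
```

Key concept: basic list aliasing.
Step by step:
`a = [3, 1, 6]` → a = [3, 1, 6]
`b = a` → b = [3, 1, 6] (same object as a)
`a.append(23)` → a = [3, 1, 6, 23] (same object as b); b = [3, 1, 6, 23] (same object as a)
`print(b)` → prints [3, 1, 6, 23]

Answer: [3, 1, 6, 23]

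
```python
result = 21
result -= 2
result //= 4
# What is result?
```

Trace:
`result = 21` → result = 21
`result -= 2` → result = 19
`result //= 4` → result = 4
So result = 4

Answer: 4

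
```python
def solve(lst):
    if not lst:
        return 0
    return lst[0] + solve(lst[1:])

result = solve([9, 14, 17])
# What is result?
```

9 + 14 + 17 + 0 = 40

Answer: 40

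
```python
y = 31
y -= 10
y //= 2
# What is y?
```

Trace:
`y = 31` → y = 31
`y -= 10` → y = 21
`y //= 2` → y = 10
So y = 10

Answer: 10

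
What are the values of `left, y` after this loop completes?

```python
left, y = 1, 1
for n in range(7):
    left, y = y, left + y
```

Fibonacci: after 7 iterations
`left, y` takes the values: (1, 1) → (1, 2) → (2, 3) → (3, 5) → (5, 8) → (8, 13) → (13, 21) → (21, 34)

Answer: 21, 34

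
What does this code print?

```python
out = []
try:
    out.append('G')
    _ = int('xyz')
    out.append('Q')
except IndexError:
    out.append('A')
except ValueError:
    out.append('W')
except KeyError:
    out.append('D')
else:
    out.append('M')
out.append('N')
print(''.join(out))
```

Execution trace: 'G' (try body) → 'W' (except ValueError) → 'N' (after the try/except). Output: GWN

Answer: GWN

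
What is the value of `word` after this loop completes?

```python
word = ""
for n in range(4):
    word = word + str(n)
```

Concatenate digits 0 to 3
`word` takes the values: "" → "0" → "01" → "012" → "0123"

Answer: "0123"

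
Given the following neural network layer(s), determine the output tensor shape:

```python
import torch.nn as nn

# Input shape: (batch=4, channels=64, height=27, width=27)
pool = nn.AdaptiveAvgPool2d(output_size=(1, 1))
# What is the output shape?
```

Input: (4, 64, 27, 27) -> Output: (4, 64, 1, 1)

Answer: (4, 64, 1, 1)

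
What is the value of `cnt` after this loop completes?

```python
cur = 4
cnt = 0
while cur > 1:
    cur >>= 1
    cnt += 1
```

Count right shifts until 1
`cnt` takes the values: 0 → 1 → 2

Answer: 2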